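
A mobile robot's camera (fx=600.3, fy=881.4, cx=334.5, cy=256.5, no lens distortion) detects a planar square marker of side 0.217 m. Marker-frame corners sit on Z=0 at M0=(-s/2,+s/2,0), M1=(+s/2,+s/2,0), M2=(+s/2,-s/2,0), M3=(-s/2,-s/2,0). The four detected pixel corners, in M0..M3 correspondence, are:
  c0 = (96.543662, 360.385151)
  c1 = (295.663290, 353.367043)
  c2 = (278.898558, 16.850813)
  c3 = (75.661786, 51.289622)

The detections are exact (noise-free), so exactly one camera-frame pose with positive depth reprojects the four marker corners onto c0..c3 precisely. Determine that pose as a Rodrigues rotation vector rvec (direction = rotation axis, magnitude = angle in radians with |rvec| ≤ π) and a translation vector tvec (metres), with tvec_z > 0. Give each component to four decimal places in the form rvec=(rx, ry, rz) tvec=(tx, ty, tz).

Intrinsics K: fx=600.3, fy=881.4, cx=334.5, cy=256.5
Marker side s = 0.217 m; corners in marker frame (Z=0):
  M0 = (-0.1085, +0.1085, 0)
  M1 = (+0.1085, +0.1085, 0)
  M2 = (+0.1085, -0.1085, 0)
  M3 = (-0.1085, -0.1085, 0)
Detected image corners:
  c0 = (96.543662, 360.385151) px
  c1 = (295.663290, 353.367043) px
  c2 = (278.898558, 16.850813) px
  c3 = (75.661786, 51.289622) px
Planar DLT: solve 8×8 A·h = b for H (H[2,2]=1):
  H  [+855.43411 +111.43629 +182.64368]
  H  [-169.51509 +1510.40009 +198.18323]
  H  [-0.38309 +0.13015 +1.00000]
B = K⁻¹H; ‖b₁‖=1.684609, ‖b₂‖=1.684609; λ = 2/(‖b₁‖+‖b₂‖) = 0.593609, sign → tz>0 ⇒ λ=+0.593609
r₁ = λ·B[:,0] = (+0.97262,-0.04799,-0.22741); r₂ = λ·B[:,1] = (+0.06714,+0.99475,+0.07726)
r₃ = r₁×r₂ = (+0.22251,-0.09041,+0.97073); SVD([r₁ r₂ r₃]) → R = UVᵀ:
  R  [+0.97262 +0.06714 +0.22251]
  R  [-0.04799 +0.99475 -0.09041]
  R  [-0.22741 +0.07726 +0.97073]
t = (-0.15016, -0.03928, +0.59361) m
tr R = 2.938094; θ = arccos((tr R − 1)/2) = 0.249456 rad = 14.293°
axis k = ((R−Rᵀ)₃₂, (R−Rᵀ)₁₃, (R−Rᵀ)₂₁) / (2 sinθ) = (+0.339591, +0.911212, -0.233173)
rvec = θ·k = (+0.084713, +0.227307, -0.058166)

rvec=(0.0847, 0.2273, -0.0582) tvec=(-0.1502, -0.0393, 0.5936)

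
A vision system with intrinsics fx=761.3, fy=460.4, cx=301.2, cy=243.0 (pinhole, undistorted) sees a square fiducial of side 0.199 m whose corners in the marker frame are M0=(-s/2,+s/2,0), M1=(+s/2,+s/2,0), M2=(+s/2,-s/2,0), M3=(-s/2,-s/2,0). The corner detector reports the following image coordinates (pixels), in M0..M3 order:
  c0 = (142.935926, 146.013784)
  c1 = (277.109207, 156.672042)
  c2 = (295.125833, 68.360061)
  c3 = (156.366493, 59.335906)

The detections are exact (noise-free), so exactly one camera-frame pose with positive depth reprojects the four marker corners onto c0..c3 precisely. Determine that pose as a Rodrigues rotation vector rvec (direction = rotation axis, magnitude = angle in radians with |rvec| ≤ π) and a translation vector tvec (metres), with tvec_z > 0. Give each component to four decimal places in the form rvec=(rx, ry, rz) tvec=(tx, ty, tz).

rvec=(0.1601, 0.1325, 0.1418) tvec=(-0.1189, -0.3147, 1.0751)

Intrinsics K: fx=761.3, fy=460.4, cx=301.2, cy=243.0
Marker side s = 0.199 m; corners in marker frame (Z=0):
  M0 = (-0.0995, +0.0995, 0)
  M1 = (+0.0995, +0.0995, 0)
  M2 = (+0.0995, -0.0995, 0)
  M3 = (-0.0995, -0.0995, 0)
Detected image corners:
  c0 = (142.935926, 146.013784) px
  c1 = (277.109207, 156.672042) px
  c2 = (295.125833, 68.360061) px
  c3 = (156.366493, 59.335906) px
Planar DLT: solve 8×8 A·h = b for H (H[2,2]=1):
  H  [+661.30855 -44.88718 +217.00597]
  H  [+37.53062 +456.41643 +108.22012]
  H  [-0.11140 +0.15604 +1.00000]
B = K⁻¹H; ‖b₁‖=0.930150, ‖b₂‖=0.930150; λ = 2/(‖b₁‖+‖b₂‖) = 1.075095, sign → tz>0 ⇒ λ=+1.075095
r₁ = λ·B[:,0] = (+0.98127,+0.15085,-0.11977); r₂ = λ·B[:,1] = (-0.12976,+0.97725,+0.16776)
r₃ = r₁×r₂ = (+0.14235,-0.14907,+0.97853); SVD([r₁ r₂ r₃]) → R = UVᵀ:
  R  [+0.98127 -0.12976 +0.14235]
  R  [+0.15085 +0.97725 -0.14907]
  R  [-0.11977 +0.16776 +0.97853]
t = (-0.11890, -0.31473, +1.07510) m
tr R = 2.937052; θ = arccos((tr R − 1)/2) = 0.251557 rad = 14.413°
axis k = ((R−Rᵀ)₃₂, (R−Rᵀ)₁₃, (R−Rᵀ)₂₁) / (2 sinθ) = (+0.636425, +0.526528, +0.563677)
rvec = θ·k = (+0.160097, +0.132452, +0.141797)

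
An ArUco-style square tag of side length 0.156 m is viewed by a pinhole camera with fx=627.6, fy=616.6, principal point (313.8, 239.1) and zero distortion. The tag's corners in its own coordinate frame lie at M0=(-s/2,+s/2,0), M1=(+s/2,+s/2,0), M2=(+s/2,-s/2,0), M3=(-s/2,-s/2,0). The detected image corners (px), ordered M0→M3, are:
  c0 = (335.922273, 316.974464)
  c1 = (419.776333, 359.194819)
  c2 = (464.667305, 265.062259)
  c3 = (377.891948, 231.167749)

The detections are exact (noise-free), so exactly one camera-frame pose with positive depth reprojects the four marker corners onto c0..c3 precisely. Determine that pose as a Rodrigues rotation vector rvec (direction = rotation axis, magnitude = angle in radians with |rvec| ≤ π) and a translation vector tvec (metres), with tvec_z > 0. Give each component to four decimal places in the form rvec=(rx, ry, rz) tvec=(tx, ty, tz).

Intrinsics K: fx=627.6, fy=616.6, cx=313.8, cy=239.1
Marker side s = 0.156 m; corners in marker frame (Z=0):
  M0 = (-0.0780, +0.0780, 0)
  M1 = (+0.0780, +0.0780, 0)
  M2 = (+0.0780, -0.0780, 0)
  M3 = (-0.0780, -0.0780, 0)
Detected image corners:
  c0 = (335.922273, 316.974464) px
  c1 = (419.776333, 359.194819) px
  c2 = (464.667305, 265.062259) px
  c3 = (377.891948, 231.167749) px
Planar DLT: solve 8×8 A·h = b for H (H[2,2]=1):
  H  [+321.38439 -305.10505 +397.80117]
  H  [+78.36165 +555.66123 +292.02383]
  H  [-0.56450 -0.06787 +1.00000]
B = K⁻¹H; ‖b₁‖=1.034086, ‖b₂‖=1.034086; λ = 2/(‖b₁‖+‖b₂‖) = 0.967038, sign → tz>0 ⇒ λ=+0.967038
r₁ = λ·B[:,0] = (+0.76815,+0.33458,-0.54589); r₂ = λ·B[:,1] = (-0.43731,+0.89691,-0.06563)
r₃ = r₁×r₂ = (+0.46766,+0.28914,+0.83528); SVD([r₁ r₂ r₃]) → R = UVᵀ:
  R  [+0.76815 -0.43731 +0.46766]
  R  [+0.33458 +0.89691 +0.28914]
  R  [-0.54589 -0.06563 +0.83528]
t = (+0.12943, +0.08300, +0.96704) m
tr R = 2.500347; θ = arccos((tr R − 1)/2) = 0.722472 rad = 41.395°
axis k = ((R−Rᵀ)₃₂, (R−Rᵀ)₁₃, (R−Rᵀ)₂₁) / (2 sinθ) = (-0.268259, +0.766403, +0.583664)
rvec = θ·k = (-0.193810, +0.553705, +0.421681)

rvec=(-0.1938, 0.5537, 0.4217) tvec=(0.1294, 0.0830, 0.9670)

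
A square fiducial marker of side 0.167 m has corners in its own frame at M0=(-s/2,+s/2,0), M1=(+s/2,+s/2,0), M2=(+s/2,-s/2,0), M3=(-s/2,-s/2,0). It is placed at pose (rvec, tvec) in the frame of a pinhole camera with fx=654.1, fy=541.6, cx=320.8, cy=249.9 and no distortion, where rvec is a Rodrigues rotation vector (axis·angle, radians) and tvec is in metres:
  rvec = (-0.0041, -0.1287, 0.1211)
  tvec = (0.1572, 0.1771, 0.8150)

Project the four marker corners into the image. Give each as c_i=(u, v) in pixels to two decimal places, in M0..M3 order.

Intrinsics K: fx=654.1, fy=541.6, cx=320.8, cy=249.9
Marker side s = 0.167 m; corners in marker frame (Z=0):
  M0 = (-0.0835, +0.0835, 0)
  M1 = (+0.0835, +0.0835, 0)
  M2 = (+0.0835, -0.0835, 0)
  M3 = (-0.0835, -0.0835, 0)
rvec = (-0.0041, -0.1287, 0.1211), |rvec| = θ = 0.17676 rad = 10.128°
Rodrigues: sinθ=0.17585, 1−cosθ=0.01558; R = I + sinθ·[k]× + (1−cosθ)·[k]×²:
    [+0.98443 -0.12021 -0.12828]
    [+0.12073 +0.99268 -0.00369]
    [+0.12778 -0.01185 +0.99173]
t = (0.1572, 0.1771, 0.8150) m
M0: Pc = R·M0+t = (+0.06496, +0.24991, +0.80334); u = 654.1·(+0.06496)/0.80334 + 320.8 = 373.6946, v = 541.6·(+0.24991)/0.80334 + 249.9 = 418.3838
M1: Pc = R·M1+t = (+0.22936, +0.27007, +0.82468); u = 654.1·(+0.22936)/0.82468 + 320.8 = 502.7200, v = 541.6·(+0.27007)/0.82468 + 249.9 = 427.2655
M2: Pc = R·M2+t = (+0.24944, +0.10429, +0.82666); u = 654.1·(+0.24944)/0.82666 + 320.8 = 518.1687, v = 541.6·(+0.10429)/0.82666 + 249.9 = 318.2291
M3: Pc = R·M3+t = (+0.08504, +0.08413, +0.80532); u = 654.1·(+0.08504)/0.80532 + 320.8 = 389.8697, v = 541.6·(+0.08413)/0.80532 + 249.9 = 306.4799

c0=(373.69, 418.38) c1=(502.72, 427.27) c2=(518.17, 318.23) c3=(389.87, 306.48)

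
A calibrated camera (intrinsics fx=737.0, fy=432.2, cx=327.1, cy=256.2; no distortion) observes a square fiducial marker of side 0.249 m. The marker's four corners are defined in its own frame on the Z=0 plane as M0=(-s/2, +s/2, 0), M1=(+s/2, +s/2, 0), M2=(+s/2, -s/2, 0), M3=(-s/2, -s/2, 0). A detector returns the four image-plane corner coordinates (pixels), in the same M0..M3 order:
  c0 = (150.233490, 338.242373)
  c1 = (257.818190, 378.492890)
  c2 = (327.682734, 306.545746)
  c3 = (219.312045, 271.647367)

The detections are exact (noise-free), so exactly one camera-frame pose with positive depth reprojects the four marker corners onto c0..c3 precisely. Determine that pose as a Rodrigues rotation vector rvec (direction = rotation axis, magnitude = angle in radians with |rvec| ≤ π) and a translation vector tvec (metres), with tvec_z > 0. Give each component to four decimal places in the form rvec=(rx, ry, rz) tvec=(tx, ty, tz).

Intrinsics K: fx=737.0, fy=432.2, cx=327.1, cy=256.2
Marker side s = 0.249 m; corners in marker frame (Z=0):
  M0 = (-0.1245, +0.1245, 0)
  M1 = (+0.1245, +0.1245, 0)
  M2 = (+0.1245, -0.1245, 0)
  M3 = (-0.1245, -0.1245, 0)
Detected image corners:
  c0 = (150.233490, 338.242373) px
  c1 = (257.818190, 378.492890) px
  c2 = (327.682734, 306.545746) px
  c3 = (219.312045, 271.647367) px
Planar DLT: solve 8×8 A·h = b for H (H[2,2]=1):
  H  [+375.94345 -309.11551 +237.68279]
  H  [+72.46185 +236.97914 +322.62186]
  H  [-0.24178 -0.12632 +1.00000]
B = K⁻¹H; ‖b₁‖=0.732361, ‖b₂‖=0.732361; λ = 2/(‖b₁‖+‖b₂‖) = 1.365446, sign → tz>0 ⇒ λ=+1.365446
r₁ = λ·B[:,0] = (+0.84303,+0.42462,-0.33013); r₂ = λ·B[:,1] = (-0.49615,+0.85093,-0.17249)
r₃ = r₁×r₂ = (+0.20768,+0.30921,+0.92804); SVD([r₁ r₂ r₃]) → R = UVᵀ:
  R  [+0.84303 -0.49615 +0.20768]
  R  [+0.42462 +0.85093 +0.30921]
  R  [-0.33013 -0.17249 +0.92804]
t = (-0.16566, +0.20985, +1.36545) m
tr R = 2.622009; θ = arccos((tr R − 1)/2) = 0.624929 rad = 35.806°
axis k = ((R−Rᵀ)₃₂, (R−Rᵀ)₁₃, (R−Rᵀ)₂₁) / (2 sinθ) = (-0.411674, +0.459635, +0.786931)
rvec = θ·k = (-0.257267, +0.287239, +0.491776)

rvec=(-0.2573, 0.2872, 0.4918) tvec=(-0.1657, 0.2098, 1.3654)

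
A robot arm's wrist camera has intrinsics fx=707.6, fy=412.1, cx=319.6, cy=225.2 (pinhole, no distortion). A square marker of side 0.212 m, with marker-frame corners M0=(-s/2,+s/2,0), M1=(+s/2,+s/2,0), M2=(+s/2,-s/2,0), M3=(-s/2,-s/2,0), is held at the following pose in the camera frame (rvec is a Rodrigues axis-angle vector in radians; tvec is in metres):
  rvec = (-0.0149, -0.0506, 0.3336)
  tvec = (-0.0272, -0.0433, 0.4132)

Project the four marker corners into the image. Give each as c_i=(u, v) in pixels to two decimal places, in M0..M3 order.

Intrinsics K: fx=707.6, fy=412.1, cx=319.6, cy=225.2
Marker side s = 0.212 m; corners in marker frame (Z=0):
  M0 = (-0.1060, +0.1060, 0)
  M1 = (+0.1060, +0.1060, 0)
  M2 = (+0.1060, -0.1060, 0)
  M3 = (-0.1060, -0.1060, 0)
rvec = (-0.0149, -0.0506, 0.3336), |rvec| = θ = 0.33774 rad = 19.351°
Rodrigues: sinθ=0.33136, 1−cosθ=0.05650; R = I + sinθ·[k]× + (1−cosθ)·[k]×²:
    [+0.94361 -0.32692 -0.05211]
    [+0.32767 +0.94477 +0.00626]
    [+0.04718 -0.02298 +0.99862]
t = (-0.0272, -0.0433, 0.4132) m
M0: Pc = R·M0+t = (-0.16188, +0.02211, +0.40576); u = 707.6·(-0.16188)/0.40576 + 319.6 = 37.3073, v = 412.1·(+0.02211)/0.40576 + 225.2 = 247.6585
M1: Pc = R·M1+t = (+0.03817, +0.09158, +0.41577); u = 707.6·(+0.03817)/0.41577 + 319.6 = 384.5616, v = 412.1·(+0.09158)/0.41577 + 225.2 = 315.9712
M2: Pc = R·M2+t = (+0.10748, -0.10871, +0.42064); u = 707.6·(+0.10748)/0.42064 + 319.6 = 500.3984, v = 412.1·(-0.10871)/0.42064 + 225.2 = 118.6932
M3: Pc = R·M3+t = (-0.09257, -0.17818, +0.41063); u = 707.6·(-0.09257)/0.41063 + 319.6 = 160.0853, v = 412.1·(-0.17818)/0.41063 + 225.2 = 46.3855

c0=(37.31, 247.66) c1=(384.56, 315.97) c2=(500.40, 118.69) c3=(160.09, 46.39)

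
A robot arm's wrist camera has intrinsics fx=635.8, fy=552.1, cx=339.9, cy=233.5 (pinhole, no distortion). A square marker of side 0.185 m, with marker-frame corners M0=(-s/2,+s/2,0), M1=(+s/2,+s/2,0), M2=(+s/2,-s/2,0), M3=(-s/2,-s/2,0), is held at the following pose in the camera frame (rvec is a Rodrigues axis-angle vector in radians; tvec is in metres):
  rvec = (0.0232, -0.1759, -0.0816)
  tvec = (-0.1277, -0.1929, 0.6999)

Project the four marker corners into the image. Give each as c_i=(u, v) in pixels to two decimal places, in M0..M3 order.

c0=(144.37, 158.68) c1=(313.70, 150.22) c2=(300.46, 6.87) c3=(129.12, 8.63)

Intrinsics K: fx=635.8, fy=552.1, cx=339.9, cy=233.5
Marker side s = 0.185 m; corners in marker frame (Z=0):
  M0 = (-0.0925, +0.0925, 0)
  M1 = (+0.0925, +0.0925, 0)
  M2 = (+0.0925, -0.0925, 0)
  M3 = (-0.0925, -0.0925, 0)
rvec = (0.0232, -0.1759, -0.0816), |rvec| = θ = 0.19529 rad = 11.189°
Rodrigues: sinθ=0.19405, 1−cosθ=0.01901; R = I + sinθ·[k]× + (1−cosθ)·[k]×²:
    [+0.98126 +0.07905 -0.17573]
    [-0.08312 +0.99641 -0.01590]
    [+0.17384 +0.03021 +0.98431]
t = (-0.1277, -0.1929, 0.6999) m
M0: Pc = R·M0+t = (-0.21115, -0.09304, +0.68661); u = 635.8·(-0.21115)/0.68661 + 339.9 = 144.3722, v = 552.1·(-0.09304)/0.68661 + 233.5 = 158.6845
M1: Pc = R·M1+t = (-0.02962, -0.10842, +0.71877); u = 635.8·(-0.02962)/0.71877 + 339.9 = 313.6980, v = 552.1·(-0.10842)/0.71877 + 233.5 = 150.2211
M2: Pc = R·M2+t = (-0.04425, -0.29276, +0.71319); u = 635.8·(-0.04425)/0.71319 + 339.9 = 300.4555, v = 552.1·(-0.29276)/0.71319 + 233.5 = 6.8679
M3: Pc = R·M3+t = (-0.22578, -0.27738, +0.68103); u = 635.8·(-0.22578)/0.68103 + 339.9 = 129.1150, v = 552.1·(-0.27738)/0.68103 + 233.5 = 8.6311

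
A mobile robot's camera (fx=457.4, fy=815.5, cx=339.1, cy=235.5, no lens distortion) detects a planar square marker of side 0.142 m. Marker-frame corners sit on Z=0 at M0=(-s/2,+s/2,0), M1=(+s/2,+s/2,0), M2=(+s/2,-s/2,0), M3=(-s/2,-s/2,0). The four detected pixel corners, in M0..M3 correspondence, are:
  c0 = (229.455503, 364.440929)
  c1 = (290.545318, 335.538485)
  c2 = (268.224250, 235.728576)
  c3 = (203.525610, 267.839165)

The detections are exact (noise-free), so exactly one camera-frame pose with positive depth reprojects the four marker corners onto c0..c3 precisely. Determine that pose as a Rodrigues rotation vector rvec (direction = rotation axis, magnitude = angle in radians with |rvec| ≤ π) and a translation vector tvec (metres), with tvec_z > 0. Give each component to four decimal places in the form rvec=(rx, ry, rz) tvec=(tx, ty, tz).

Intrinsics K: fx=457.4, fy=815.5, cx=339.1, cy=235.5
Marker side s = 0.142 m; corners in marker frame (Z=0):
  M0 = (-0.0710, +0.0710, 0)
  M1 = (+0.0710, +0.0710, 0)
  M2 = (+0.0710, -0.0710, 0)
  M3 = (-0.0710, -0.0710, 0)
Detected image corners:
  c0 = (229.455503, 364.440929) px
  c1 = (290.545318, 335.538485) px
  c2 = (268.224250, 235.728576) px
  c3 = (203.525610, 267.839165) px
Planar DLT: solve 8×8 A·h = b for H (H[2,2]=1):
  H  [+419.36254 +279.05153 +248.10589]
  H  [-242.58498 +823.87768 +302.52159]
  H  [-0.09340 +0.43991 +1.00000]
B = K⁻¹H; ‖b₁‖=1.026768, ‖b₂‖=1.026768; λ = 2/(‖b₁‖+‖b₂‖) = 0.973929, sign → tz>0 ⇒ λ=+0.973929
r₁ = λ·B[:,0] = (+0.96038,-0.26344,-0.09097); r₂ = λ·B[:,1] = (+0.27655,+0.86021,+0.42844)
r₃ = r₁×r₂ = (-0.03462,-0.43662,+0.89898); SVD([r₁ r₂ r₃]) → R = UVᵀ:
  R  [+0.96038 +0.27655 -0.03462]
  R  [-0.26344 +0.86021 -0.43662]
  R  [-0.09097 +0.42844 +0.89898]
t = (-0.19375, +0.08004, +0.97393) m
tr R = 2.719567; θ = arccos((tr R − 1)/2) = 0.535951 rad = 30.708°
axis k = ((R−Rᵀ)₃₂, (R−Rᵀ)₁₃, (R−Rᵀ)₂₁) / (2 sinθ) = (+0.847001, +0.055171, -0.528720)
rvec = θ·k = (+0.453951, +0.029569, -0.283368)

rvec=(0.4540, 0.0296, -0.2834) tvec=(-0.1938, 0.0800, 0.9739)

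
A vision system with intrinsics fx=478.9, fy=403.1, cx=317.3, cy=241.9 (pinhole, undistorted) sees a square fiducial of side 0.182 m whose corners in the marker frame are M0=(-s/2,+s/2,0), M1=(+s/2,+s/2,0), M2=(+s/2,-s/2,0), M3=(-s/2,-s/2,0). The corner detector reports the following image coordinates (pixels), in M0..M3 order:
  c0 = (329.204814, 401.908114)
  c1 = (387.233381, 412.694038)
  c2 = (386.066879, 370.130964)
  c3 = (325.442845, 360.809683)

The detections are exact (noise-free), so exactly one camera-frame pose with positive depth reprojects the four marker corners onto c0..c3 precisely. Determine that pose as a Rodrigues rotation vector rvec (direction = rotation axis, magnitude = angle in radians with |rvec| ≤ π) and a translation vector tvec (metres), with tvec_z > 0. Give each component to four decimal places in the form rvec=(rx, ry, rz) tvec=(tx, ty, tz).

rvec=(0.3719, 0.3738, -0.0020) tvec=(0.1152, 0.5078, 1.4131)

Intrinsics K: fx=478.9, fy=403.1, cx=317.3, cy=241.9
Marker side s = 0.182 m; corners in marker frame (Z=0):
  M0 = (-0.0910, +0.0910, 0)
  M1 = (+0.0910, +0.0910, 0)
  M2 = (+0.0910, -0.0910, 0)
  M3 = (-0.0910, -0.0910, 0)
Detected image corners:
  c0 = (329.204814, 401.908114) px
  c1 = (387.233381, 412.694038) px
  c2 = (386.066879, 370.130964) px
  c3 = (325.442845, 360.809683) px
Planar DLT: solve 8×8 A·h = b for H (H[2,2]=1):
  H  [+235.60338 +103.26269 +356.33304]
  H  [-42.29947 +326.68115 +386.74760]
  H  [-0.25268 +0.25087 +1.00000]
B = K⁻¹H; ‖b₁‖=0.707680, ‖b₂‖=0.707680; λ = 2/(‖b₁‖+‖b₂‖) = 1.413069, sign → tz>0 ⇒ λ=+1.413069
r₁ = λ·B[:,0] = (+0.93175,+0.06598,-0.35705); r₂ = λ·B[:,1] = (+0.06981,+0.93245,+0.35450)
r₃ = r₁×r₂ = (+0.35632,-0.35524,+0.86420); SVD([r₁ r₂ r₃]) → R = UVᵀ:
  R  [+0.93175 +0.06981 +0.35632]
  R  [+0.06598 +0.93245 -0.35524]
  R  [-0.35705 +0.35450 +0.86420]
t = (+0.11517, +0.50776, +1.41307) m
tr R = 2.728397; θ = arccos((tr R − 1)/2) = 0.527241 rad = 30.209°
axis k = ((R−Rᵀ)₃₂, (R−Rᵀ)₁₃, (R−Rᵀ)₂₁) / (2 sinθ) = (+0.705294, +0.708905, -0.003804)
rvec = θ·k = (+0.371860, +0.373764, -0.002006)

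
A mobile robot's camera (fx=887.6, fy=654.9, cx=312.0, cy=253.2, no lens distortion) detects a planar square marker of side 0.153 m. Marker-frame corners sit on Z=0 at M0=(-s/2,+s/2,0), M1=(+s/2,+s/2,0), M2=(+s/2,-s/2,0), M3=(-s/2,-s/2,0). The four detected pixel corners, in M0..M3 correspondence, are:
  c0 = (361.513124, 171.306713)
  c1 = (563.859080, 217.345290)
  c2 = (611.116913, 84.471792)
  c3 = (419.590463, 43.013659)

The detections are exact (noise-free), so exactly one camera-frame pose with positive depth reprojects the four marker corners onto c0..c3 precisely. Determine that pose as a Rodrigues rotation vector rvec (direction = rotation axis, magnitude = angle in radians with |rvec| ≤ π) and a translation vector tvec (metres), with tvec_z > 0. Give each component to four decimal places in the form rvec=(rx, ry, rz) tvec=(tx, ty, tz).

Intrinsics K: fx=887.6, fy=654.9, cx=312.0, cy=253.2
Marker side s = 0.153 m; corners in marker frame (Z=0):
  M0 = (-0.0765, +0.0765, 0)
  M1 = (+0.0765, +0.0765, 0)
  M2 = (+0.0765, -0.0765, 0)
  M3 = (-0.0765, -0.0765, 0)
Detected image corners:
  c0 = (361.513124, 171.306713) px
  c1 = (563.859080, 217.345290) px
  c2 = (611.116913, 84.471792) px
  c3 = (419.590463, 43.013659) px
Planar DLT: solve 8×8 A·h = b for H (H[2,2]=1):
  H  [+1237.21879 -533.17821 +489.04386]
  H  [+272.59162 +803.58652 +126.93991]
  H  [-0.10000 -0.38582 +1.00000]
B = K⁻¹H; ‖b₁‖=1.503029, ‖b₂‖=1.503029; λ = 2/(‖b₁‖+‖b₂‖) = 0.665323, sign → tz>0 ⇒ λ=+0.665323
r₁ = λ·B[:,0] = (+0.95078,+0.30265,-0.06653); r₂ = λ·B[:,1] = (-0.30943,+0.91562,-0.25670)
r₃ = r₁×r₂ = (-0.01677,+0.26465,+0.96420); SVD([r₁ r₂ r₃]) → R = UVᵀ:
  R  [+0.95078 -0.30943 -0.01677]
  R  [+0.30265 +0.91562 +0.26465]
  R  [-0.06653 -0.25670 +0.96420]
t = (+0.13271, -0.12827, +0.66532) m
tr R = 2.830596; θ = arccos((tr R − 1)/2) = 0.414549 rad = 23.752°
axis k = ((R−Rᵀ)₃₂, (R−Rᵀ)₁₃, (R−Rᵀ)₂₁) / (2 sinθ) = (-0.647188, +0.061773, +0.759823)
rvec = θ·k = (-0.268291, +0.025608, +0.314984)

rvec=(-0.2683, 0.0256, 0.3150) tvec=(0.1327, -0.1283, 0.6653)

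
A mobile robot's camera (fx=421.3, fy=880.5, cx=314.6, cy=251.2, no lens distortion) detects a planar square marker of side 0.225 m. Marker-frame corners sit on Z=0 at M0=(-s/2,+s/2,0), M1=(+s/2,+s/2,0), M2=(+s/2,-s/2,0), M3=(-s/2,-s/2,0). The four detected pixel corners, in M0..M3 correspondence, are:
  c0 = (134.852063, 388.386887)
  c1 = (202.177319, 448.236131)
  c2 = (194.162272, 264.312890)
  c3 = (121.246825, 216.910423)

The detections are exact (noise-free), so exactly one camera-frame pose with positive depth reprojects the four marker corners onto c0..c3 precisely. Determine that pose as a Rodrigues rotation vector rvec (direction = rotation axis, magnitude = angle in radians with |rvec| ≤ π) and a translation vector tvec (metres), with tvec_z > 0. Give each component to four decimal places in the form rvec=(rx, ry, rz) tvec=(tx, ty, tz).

rvec=(0.4067, 0.4898, 0.1413) tvec=(-0.3544, 0.0900, 0.9760)

Intrinsics K: fx=421.3, fy=880.5, cx=314.6, cy=251.2
Marker side s = 0.225 m; corners in marker frame (Z=0):
  M0 = (-0.1125, +0.1125, 0)
  M1 = (+0.1125, +0.1125, 0)
  M2 = (+0.1125, -0.1125, 0)
  M3 = (-0.1125, -0.1125, 0)
Detected image corners:
  c0 = (134.852063, 388.386887) px
  c1 = (202.177319, 448.236131) px
  c2 = (194.162272, 264.312890) px
  c3 = (121.246825, 216.910423) px
Planar DLT: solve 8×8 A·h = b for H (H[2,2]=1):
  H  [+239.50991 +117.48167 +161.63608]
  H  [+95.13507 +927.42745 +332.35606]
  H  [-0.43864 +0.42195 +1.00000]
B = K⁻¹H; ‖b₁‖=1.024543, ‖b₂‖=1.024543; λ = 2/(‖b₁‖+‖b₂‖) = 0.976045, sign → tz>0 ⇒ λ=+0.976045
r₁ = λ·B[:,0] = (+0.87459,+0.22760,-0.42813); r₂ = λ·B[:,1] = (-0.03536,+0.91057,+0.41184)
r₃ = r₁×r₂ = (+0.48358,-0.34505,+0.80442); SVD([r₁ r₂ r₃]) → R = UVᵀ:
  R  [+0.87459 -0.03536 +0.48358]
  R  [+0.22760 +0.91057 -0.34505]
  R  [-0.42813 +0.41184 +0.80442]
t = (-0.35438, +0.08996, +0.97605) m
tr R = 2.589576; θ = arccos((tr R − 1)/2) = 0.652138 rad = 37.365°
axis k = ((R−Rᵀ)₃₂, (R−Rᵀ)₁₃, (R−Rᵀ)₂₁) / (2 sinθ) = (+0.623583, +0.751138, +0.216648)
rvec = θ·k = (+0.406662, +0.489846, +0.141284)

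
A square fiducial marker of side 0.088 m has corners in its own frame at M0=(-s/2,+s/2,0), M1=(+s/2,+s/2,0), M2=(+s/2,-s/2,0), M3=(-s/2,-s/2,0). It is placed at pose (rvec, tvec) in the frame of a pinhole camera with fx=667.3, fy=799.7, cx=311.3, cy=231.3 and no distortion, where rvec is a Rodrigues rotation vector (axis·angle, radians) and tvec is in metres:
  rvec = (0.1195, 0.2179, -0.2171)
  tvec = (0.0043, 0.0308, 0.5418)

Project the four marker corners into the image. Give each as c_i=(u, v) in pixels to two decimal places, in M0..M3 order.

c0=(278.06, 349.65) c1=(381.25, 327.76) c2=(357.19, 199.97) c3=(253.32, 226.85)

Intrinsics K: fx=667.3, fy=799.7, cx=311.3, cy=231.3
Marker side s = 0.088 m; corners in marker frame (Z=0):
  M0 = (-0.0440, +0.0440, 0)
  M1 = (+0.0440, +0.0440, 0)
  M2 = (+0.0440, -0.0440, 0)
  M3 = (-0.0440, -0.0440, 0)
rvec = (0.1195, 0.2179, -0.2171), |rvec| = θ = 0.32999 rad = 18.907°
Rodrigues: sinθ=0.32403, 1−cosθ=0.05395; R = I + sinθ·[k]× + (1−cosθ)·[k]×²:
    [+0.95312 +0.22608 +0.20111]
    [-0.20028 +0.96957 -0.14078]
    [-0.22682 +0.09390 +0.96940]
t = (0.0043, 0.0308, 0.5418) m
M0: Pc = R·M0+t = (-0.02769, +0.08227, +0.55591); u = 667.3·(-0.02769)/0.55591 + 311.3 = 278.0621, v = 799.7·(+0.08227)/0.55591 + 231.3 = 349.6534
M1: Pc = R·M1+t = (+0.05618, +0.06465, +0.53595); u = 667.3·(+0.05618)/0.53595 + 311.3 = 381.2545, v = 799.7·(+0.06465)/0.53595 + 231.3 = 327.7633
M2: Pc = R·M2+t = (+0.03629, -0.02067, +0.52769); u = 667.3·(+0.03629)/0.52769 + 311.3 = 357.1909, v = 799.7·(-0.02067)/0.52769 + 231.3 = 199.9699
M3: Pc = R·M3+t = (-0.04758, -0.00305, +0.54765); u = 667.3·(-0.04758)/0.54765 + 311.3 = 253.3185, v = 799.7·(-0.00305)/0.54765 + 231.3 = 226.8480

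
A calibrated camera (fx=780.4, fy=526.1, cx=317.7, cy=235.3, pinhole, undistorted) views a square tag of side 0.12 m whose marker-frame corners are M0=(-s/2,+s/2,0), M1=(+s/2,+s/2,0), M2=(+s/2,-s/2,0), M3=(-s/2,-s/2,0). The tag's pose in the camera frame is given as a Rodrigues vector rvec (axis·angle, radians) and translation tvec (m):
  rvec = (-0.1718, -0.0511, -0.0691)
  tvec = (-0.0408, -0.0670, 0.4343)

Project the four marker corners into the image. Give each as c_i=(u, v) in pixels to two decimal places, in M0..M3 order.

Intrinsics K: fx=780.4, fy=526.1, cx=317.7, cy=235.3
Marker side s = 0.12 m; corners in marker frame (Z=0):
  M0 = (-0.0600, +0.0600, 0)
  M1 = (+0.0600, +0.0600, 0)
  M2 = (+0.0600, -0.0600, 0)
  M3 = (-0.0600, -0.0600, 0)
rvec = (-0.1718, -0.0511, -0.0691), |rvec| = θ = 0.19210 rad = 11.006°
Rodrigues: sinθ=0.19092, 1−cosθ=0.01839; R = I + sinθ·[k]× + (1−cosθ)·[k]×²:
    [+0.99632 +0.07305 -0.04487]
    [-0.06430 +0.98291 +0.17251]
    [+0.05670 -0.16899 +0.98399]
t = (-0.0408, -0.0670, 0.4343) m
M0: Pc = R·M0+t = (-0.09620, -0.00417, +0.42076); u = 780.4·(-0.09620)/0.42076 + 317.7 = 139.2810, v = 526.1·(-0.00417)/0.42076 + 235.3 = 230.0891
M1: Pc = R·M1+t = (+0.02336, -0.01188, +0.42756); u = 780.4·(+0.02336)/0.42756 + 317.7 = 360.3413, v = 526.1·(-0.01188)/0.42756 + 235.3 = 220.6778
M2: Pc = R·M2+t = (+0.01460, -0.12983, +0.44784); u = 780.4·(+0.01460)/0.44784 + 317.7 = 343.1347, v = 526.1·(-0.12983)/0.44784 + 235.3 = 82.7798
M3: Pc = R·M3+t = (-0.10496, -0.12212, +0.44104); u = 780.4·(-0.10496)/0.44104 + 317.7 = 131.9729, v = 526.1·(-0.12212)/0.44104 + 235.3 = 89.6308

c0=(139.28, 230.09) c1=(360.34, 220.68) c2=(343.13, 82.78) c3=(131.97, 89.63)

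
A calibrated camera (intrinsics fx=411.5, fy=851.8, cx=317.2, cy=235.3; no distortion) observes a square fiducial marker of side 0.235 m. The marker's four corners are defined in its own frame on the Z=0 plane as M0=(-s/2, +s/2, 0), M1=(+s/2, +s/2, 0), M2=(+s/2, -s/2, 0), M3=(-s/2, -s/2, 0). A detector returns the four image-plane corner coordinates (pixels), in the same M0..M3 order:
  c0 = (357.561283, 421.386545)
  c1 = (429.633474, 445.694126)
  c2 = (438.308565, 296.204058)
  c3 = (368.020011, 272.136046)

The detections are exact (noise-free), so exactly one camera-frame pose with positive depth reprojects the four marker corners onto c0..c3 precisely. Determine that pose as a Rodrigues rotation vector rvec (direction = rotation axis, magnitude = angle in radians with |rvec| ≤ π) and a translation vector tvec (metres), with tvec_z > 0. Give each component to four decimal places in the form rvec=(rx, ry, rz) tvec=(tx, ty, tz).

rvec=(-0.1397, -0.0252, 0.1630) tvec=(0.2640, 0.1925, 1.3367)

Intrinsics K: fx=411.5, fy=851.8, cx=317.2, cy=235.3
Marker side s = 0.235 m; corners in marker frame (Z=0):
  M0 = (-0.1175, +0.1175, 0)
  M1 = (+0.1175, +0.1175, 0)
  M2 = (+0.1175, -0.1175, 0)
  M3 = (-0.1175, -0.1175, 0)
Detected image corners:
  c0 = (357.561283, 421.386545) px
  c1 = (429.633474, 445.694126) px
  c2 = (438.308565, 296.204058) px
  c3 = (368.020011, 272.136046) px
Planar DLT: solve 8×8 A·h = b for H (H[2,2]=1):
  H  [+306.91948 -82.63776 +398.48273]
  H  [+106.58777 +597.84710 +357.94604]
  H  [+0.01022 -0.10526 +1.00000]
B = K⁻¹H; ‖b₁‖=0.748115, ‖b₂‖=0.748115; λ = 2/(‖b₁‖+‖b₂‖) = 1.336694, sign → tz>0 ⇒ λ=+1.336694
r₁ = λ·B[:,0] = (+0.98645,+0.16349,+0.01366); r₂ = λ·B[:,1] = (-0.15998,+0.97704,-0.14070)
r₃ = r₁×r₂ = (-0.03635,+0.13660,+0.98996); SVD([r₁ r₂ r₃]) → R = UVᵀ:
  R  [+0.98645 -0.15998 -0.03635]
  R  [+0.16349 +0.97704 +0.13660]
  R  [+0.01366 -0.14070 +0.98996]
t = (+0.26403, +0.19246, +1.33669) m
tr R = 2.953451; θ = arccos((tr R − 1)/2) = 0.216173 rad = 12.386°
axis k = ((R−Rᵀ)₃₂, (R−Rᵀ)₁₃, (R−Rᵀ)₂₁) / (2 sinθ) = (-0.646403, -0.116575, +0.754038)
rvec = θ·k = (-0.139735, -0.025200, +0.163003)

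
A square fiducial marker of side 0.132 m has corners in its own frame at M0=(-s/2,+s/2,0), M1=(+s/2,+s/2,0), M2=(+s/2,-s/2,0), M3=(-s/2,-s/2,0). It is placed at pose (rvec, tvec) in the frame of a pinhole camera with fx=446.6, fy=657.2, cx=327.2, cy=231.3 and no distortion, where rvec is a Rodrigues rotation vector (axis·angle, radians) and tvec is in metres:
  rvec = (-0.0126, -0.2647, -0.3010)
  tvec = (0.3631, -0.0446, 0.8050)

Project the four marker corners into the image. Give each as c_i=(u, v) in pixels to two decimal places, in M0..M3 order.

c0=(509.19, 262.65) c1=(567.50, 230.67) c2=(547.37, 129.66) c3=(487.92, 157.38)

Intrinsics K: fx=446.6, fy=657.2, cx=327.2, cy=231.3
Marker side s = 0.132 m; corners in marker frame (Z=0):
  M0 = (-0.0660, +0.0660, 0)
  M1 = (+0.0660, +0.0660, 0)
  M2 = (+0.0660, -0.0660, 0)
  M3 = (-0.0660, -0.0660, 0)
rvec = (-0.0126, -0.2647, -0.3010), |rvec| = θ = 0.40103 rad = 22.977°
Rodrigues: sinθ=0.39037, 1−cosθ=0.07934; R = I + sinθ·[k]× + (1−cosθ)·[k]×²:
    [+0.92074 +0.29464 -0.25579]
    [-0.29135 +0.95523 +0.05157]
    [+0.25953 +0.02704 +0.96536]
t = (0.3631, -0.0446, 0.8050) m
M0: Pc = R·M0+t = (+0.32178, +0.03767, +0.78966); u = 446.6·(+0.32178)/0.78966 + 327.2 = 509.1856, v = 657.2·(+0.03767)/0.78966 + 231.3 = 262.6546
M1: Pc = R·M1+t = (+0.44332, -0.00078, +0.82391); u = 446.6·(+0.44332)/0.82391 + 327.2 = 567.4976, v = 657.2·(-0.00078)/0.82391 + 231.3 = 230.6744
M2: Pc = R·M2+t = (+0.40442, -0.12687, +0.82034); u = 446.6·(+0.40442)/0.82034 + 327.2 = 547.3697, v = 657.2·(-0.12687)/0.82034 + 231.3 = 129.6578
M3: Pc = R·M3+t = (+0.28288, -0.08842, +0.78609); u = 446.6·(+0.28288)/0.78609 + 327.2 = 487.9158, v = 657.2·(-0.08842)/0.78609 + 231.3 = 157.3809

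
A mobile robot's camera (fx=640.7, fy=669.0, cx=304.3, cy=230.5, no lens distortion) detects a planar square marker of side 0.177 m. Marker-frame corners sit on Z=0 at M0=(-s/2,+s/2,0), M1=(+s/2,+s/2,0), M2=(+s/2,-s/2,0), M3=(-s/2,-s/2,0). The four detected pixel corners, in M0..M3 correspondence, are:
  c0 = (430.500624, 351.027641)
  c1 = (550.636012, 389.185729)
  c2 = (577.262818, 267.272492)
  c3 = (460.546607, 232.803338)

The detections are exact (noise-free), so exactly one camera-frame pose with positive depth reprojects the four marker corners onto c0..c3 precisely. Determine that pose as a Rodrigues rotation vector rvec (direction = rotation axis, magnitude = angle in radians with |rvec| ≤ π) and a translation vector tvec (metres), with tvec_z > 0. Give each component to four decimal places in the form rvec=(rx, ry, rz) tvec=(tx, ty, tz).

rvec=(-0.1970, 0.0831, 0.2916) tvec=(0.2958, 0.1110, 0.9472)

Intrinsics K: fx=640.7, fy=669.0, cx=304.3, cy=230.5
Marker side s = 0.177 m; corners in marker frame (Z=0):
  M0 = (-0.0885, +0.0885, 0)
  M1 = (+0.0885, +0.0885, 0)
  M2 = (+0.0885, -0.0885, 0)
  M3 = (-0.0885, -0.0885, 0)
Detected image corners:
  c0 = (430.500624, 351.027641) px
  c1 = (550.636012, 389.185729) px
  c2 = (577.262818, 267.272492) px
  c3 = (460.546607, 232.803338) px
Planar DLT: solve 8×8 A·h = b for H (H[2,2]=1):
  H  [+610.42979 -256.51598 +504.36866]
  H  [+169.06034 +619.07334 +308.87218]
  H  [-0.11586 -0.19084 +1.00000]
B = K⁻¹H; ‖b₁‖=1.055784, ‖b₂‖=1.055784; λ = 2/(‖b₁‖+‖b₂‖) = 0.947164, sign → tz>0 ⇒ λ=+0.947164
r₁ = λ·B[:,0] = (+0.95454,+0.27716,-0.10974); r₂ = λ·B[:,1] = (-0.29336,+0.93876,-0.18076)
r₃ = r₁×r₂ = (+0.05292,+0.20473,+0.97739); SVD([r₁ r₂ r₃]) → R = UVᵀ:
  R  [+0.95454 -0.29336 +0.05292]
  R  [+0.27716 +0.93876 +0.20473]
  R  [-0.10974 -0.18076 +0.97739]
t = (+0.29577, +0.11096, +0.94716) m
tr R = 2.870678; θ = arccos((tr R − 1)/2) = 0.361580 rad = 20.717°
axis k = ((R−Rᵀ)₃₂, (R−Rᵀ)₁₃, (R−Rᵀ)₂₁) / (2 sinθ) = (-0.544859, +0.229905, +0.806395)
rvec = θ·k = (-0.197010, +0.083129, +0.291576)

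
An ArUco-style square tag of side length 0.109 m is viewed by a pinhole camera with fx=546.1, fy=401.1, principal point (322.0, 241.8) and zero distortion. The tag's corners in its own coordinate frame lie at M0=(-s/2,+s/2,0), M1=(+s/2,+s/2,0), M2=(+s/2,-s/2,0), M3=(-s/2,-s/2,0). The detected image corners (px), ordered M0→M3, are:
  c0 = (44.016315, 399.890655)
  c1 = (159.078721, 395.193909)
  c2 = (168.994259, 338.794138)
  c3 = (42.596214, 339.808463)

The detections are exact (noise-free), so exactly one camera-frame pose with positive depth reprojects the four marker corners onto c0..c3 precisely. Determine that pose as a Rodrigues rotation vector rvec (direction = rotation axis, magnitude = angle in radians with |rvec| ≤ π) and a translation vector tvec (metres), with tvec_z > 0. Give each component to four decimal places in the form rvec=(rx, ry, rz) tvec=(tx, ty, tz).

rvec=(0.5266, -0.3107, 0.1581) tvec=(-0.2102, 0.1692, 0.5305)

Intrinsics K: fx=546.1, fy=401.1, cx=322.0, cy=241.8
Marker side s = 0.109 m; corners in marker frame (Z=0):
  M0 = (-0.0545, +0.0545, 0)
  M1 = (+0.0545, +0.0545, 0)
  M2 = (+0.0545, -0.0545, 0)
  M3 = (-0.0545, -0.0545, 0)
Detected image corners:
  c0 = (44.016315, 399.890655) px
  c1 = (159.078721, 395.193909) px
  c2 = (168.994259, 338.794138) px
  c3 = (42.596214, 339.808463) px
Planar DLT: solve 8×8 A·h = b for H (H[2,2]=1):
  H  [+1169.73977 +50.83954 +105.61998]
  H  [+202.65471 +859.18503 +369.77519]
  H  [+0.62338 +0.88333 +1.00000]
B = K⁻¹H; ‖b₁‖=1.885188, ‖b₂‖=1.885188; λ = 2/(‖b₁‖+‖b₂‖) = 0.530451, sign → tz>0 ⇒ λ=+0.530451
r₁ = λ·B[:,0] = (+0.94124,+0.06867,+0.33067); r₂ = λ·B[:,1] = (-0.22690,+0.85379,+0.46856)
r₃ = r₁×r₂ = (-0.25015,-0.51606,+0.81921); SVD([r₁ r₂ r₃]) → R = UVᵀ:
  R  [+0.94124 -0.22690 -0.25015]
  R  [+0.06867 +0.85379 -0.51606]
  R  [+0.33067 +0.46856 +0.81921]
t = (-0.21018, +0.16925, +0.53045) m
tr R = 2.614250; θ = arccos((tr R − 1)/2) = 0.631531 rad = 36.184°
axis k = ((R−Rᵀ)₃₂, (R−Rᵀ)₁₃, (R−Rᵀ)₂₁) / (2 sinθ) = (+0.833890, -0.491904, +0.250318)
rvec = θ·k = (+0.526627, -0.310652, +0.158083)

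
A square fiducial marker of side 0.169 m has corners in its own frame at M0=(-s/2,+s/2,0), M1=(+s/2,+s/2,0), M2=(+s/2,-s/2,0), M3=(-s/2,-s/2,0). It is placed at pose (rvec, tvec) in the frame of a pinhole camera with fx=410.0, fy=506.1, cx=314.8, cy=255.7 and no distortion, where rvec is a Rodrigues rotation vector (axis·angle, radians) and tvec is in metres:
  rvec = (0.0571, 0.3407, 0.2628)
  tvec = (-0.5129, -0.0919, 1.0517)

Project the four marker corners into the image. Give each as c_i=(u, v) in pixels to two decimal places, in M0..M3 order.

Intrinsics K: fx=410.0, fy=506.1, cx=314.8, cy=255.7
Marker side s = 0.169 m; corners in marker frame (Z=0):
  M0 = (-0.0845, +0.0845, 0)
  M1 = (+0.0845, +0.0845, 0)
  M2 = (+0.0845, -0.0845, 0)
  M3 = (-0.0845, -0.0845, 0)
rvec = (0.0571, 0.3407, 0.2628), |rvec| = θ = 0.43405 rad = 24.869°
Rodrigues: sinθ=0.42055, 1−cosθ=0.09273; R = I + sinθ·[k]× + (1−cosθ)·[k]×²:
    [+0.90887 -0.24505 +0.33749]
    [+0.26420 +0.96440 -0.01125]
    [-0.32272 +0.09939 +0.94126]
t = (-0.5129, -0.0919, 1.0517) m
M0: Pc = R·M0+t = (-0.61041, -0.03273, +1.08737); u = 410.0·(-0.61041)/1.08737 + 314.8 = 84.6418, v = 506.1·(-0.03273)/1.08737 + 255.7 = 240.4649
M1: Pc = R·M1+t = (-0.45681, +0.01192, +1.03283); u = 410.0·(-0.45681)/1.03283 + 314.8 = 133.4623, v = 506.1·(+0.01192)/1.03283 + 255.7 = 261.5395
M2: Pc = R·M2+t = (-0.41539, -0.15107, +1.01603); u = 410.0·(-0.41539)/1.01603 + 314.8 = 147.1760, v = 506.1·(-0.15107)/1.01603 + 255.7 = 180.4513
M3: Pc = R·M3+t = (-0.56899, -0.19572, +1.07057); u = 410.0·(-0.56899)/1.07057 + 314.8 = 96.8908, v = 506.1·(-0.19572)/1.07057 + 255.7 = 163.1771

c0=(84.64, 240.46) c1=(133.46, 261.54) c2=(147.18, 180.45) c3=(96.89, 163.18)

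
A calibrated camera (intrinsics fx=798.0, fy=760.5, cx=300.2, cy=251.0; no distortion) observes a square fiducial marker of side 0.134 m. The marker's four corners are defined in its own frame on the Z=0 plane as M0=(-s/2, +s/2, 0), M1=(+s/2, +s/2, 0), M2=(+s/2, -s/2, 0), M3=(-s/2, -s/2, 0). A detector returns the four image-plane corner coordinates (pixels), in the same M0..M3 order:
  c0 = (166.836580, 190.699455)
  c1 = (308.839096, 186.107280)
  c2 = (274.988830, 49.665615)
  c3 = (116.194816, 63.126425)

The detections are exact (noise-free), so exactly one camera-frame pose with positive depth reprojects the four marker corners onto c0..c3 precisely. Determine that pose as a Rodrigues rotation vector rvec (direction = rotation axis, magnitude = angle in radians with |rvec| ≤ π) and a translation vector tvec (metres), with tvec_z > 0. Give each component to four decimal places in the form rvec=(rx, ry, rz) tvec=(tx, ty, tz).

Intrinsics K: fx=798.0, fy=760.5, cx=300.2, cy=251.0
Marker side s = 0.134 m; corners in marker frame (Z=0):
  M0 = (-0.0670, +0.0670, 0)
  M1 = (+0.0670, +0.0670, 0)
  M2 = (+0.0670, -0.0670, 0)
  M3 = (-0.0670, -0.0670, 0)
Detected image corners:
  c0 = (166.836580, 190.699455) px
  c1 = (308.839096, 186.107280) px
  c2 = (274.988830, 49.665615) px
  c3 = (116.194816, 63.126425) px
Planar DLT: solve 8×8 A·h = b for H (H[2,2]=1):
  H  [+1023.87180 +524.20496 +215.87051]
  H  [-118.61150 +1101.13531 +126.75771]
  H  [-0.43602 +0.95566 +1.00000]
B = K⁻¹H; ‖b₁‖=1.511383, ‖b₂‖=1.511383; λ = 2/(‖b₁‖+‖b₂‖) = 0.661646, sign → tz>0 ⇒ λ=+0.661646
r₁ = λ·B[:,0] = (+0.95745,-0.00798,-0.28849); r₂ = λ·B[:,1] = (+0.19677,+0.74931,+0.63231)
r₃ = r₁×r₂ = (+0.21112,-0.66217,+0.71900); SVD([r₁ r₂ r₃]) → R = UVᵀ:
  R  [+0.95745 +0.19677 +0.21112]
  R  [-0.00798 +0.74931 -0.66217]
  R  [-0.28849 +0.63231 +0.71900]
t = (-0.06992, -0.10809, +0.66165) m
tr R = 2.425761; θ = arccos((tr R − 1)/2) = 0.777199 rad = 44.530°
axis k = ((R−Rᵀ)₃₂, (R−Rᵀ)₁₃, (R−Rᵀ)₂₁) / (2 sinθ) = (+0.922932, +0.356212, -0.145978)
rvec = θ·k = (+0.717302, +0.276848, -0.113454)

rvec=(0.7173, 0.2768, -0.1135) tvec=(-0.0699, -0.1081, 0.6616)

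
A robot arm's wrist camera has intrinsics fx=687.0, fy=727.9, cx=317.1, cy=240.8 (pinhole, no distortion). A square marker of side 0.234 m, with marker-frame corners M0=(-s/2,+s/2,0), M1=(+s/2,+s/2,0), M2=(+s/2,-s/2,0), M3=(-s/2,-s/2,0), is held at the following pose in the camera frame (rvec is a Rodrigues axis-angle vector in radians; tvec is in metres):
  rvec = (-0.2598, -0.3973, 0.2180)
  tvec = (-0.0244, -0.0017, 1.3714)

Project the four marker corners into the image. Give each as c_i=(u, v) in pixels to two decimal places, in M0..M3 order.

Intrinsics K: fx=687.0, fy=727.9, cx=317.1, cy=240.8
Marker side s = 0.234 m; corners in marker frame (Z=0):
  M0 = (-0.1170, +0.1170, 0)
  M1 = (+0.1170, +0.1170, 0)
  M2 = (+0.1170, -0.1170, 0)
  M3 = (-0.1170, -0.1170, 0)
rvec = (-0.2598, -0.3973, 0.2180), |rvec| = θ = 0.52237 rad = 29.929°
Rodrigues: sinθ=0.49893, 1−cosθ=0.13336; R = I + sinθ·[k]× + (1−cosθ)·[k]×²:
    [+0.89963 -0.15777 -0.40716]
    [+0.25867 +0.94379 +0.20582]
    [+0.35180 -0.29047 +0.88987]
t = (-0.0244, -0.0017, 1.3714) m
M0: Pc = R·M0+t = (-0.14812, +0.07846, +1.29625); u = 687.0·(-0.14812)/1.29625 + 317.1 = 238.6002, v = 727.9·(+0.07846)/1.29625 + 240.8 = 284.8579
M1: Pc = R·M1+t = (+0.06240, +0.13899, +1.37857); u = 687.0·(+0.06240)/1.37857 + 317.1 = 348.1950, v = 727.9·(+0.13899)/1.37857 + 240.8 = 314.1864
M2: Pc = R·M2+t = (+0.09932, -0.08186, +1.44655); u = 687.0·(+0.09932)/1.44655 + 317.1 = 364.2676, v = 727.9·(-0.08186)/1.44655 + 240.8 = 199.6087
M3: Pc = R·M3+t = (-0.11120, -0.14239, +1.36423); u = 687.0·(-0.11120)/1.36423 + 317.1 = 261.1032, v = 727.9·(-0.14239)/1.36423 + 240.8 = 164.8276

c0=(238.60, 284.86) c1=(348.19, 314.19) c2=(364.27, 199.61) c3=(261.10, 164.83)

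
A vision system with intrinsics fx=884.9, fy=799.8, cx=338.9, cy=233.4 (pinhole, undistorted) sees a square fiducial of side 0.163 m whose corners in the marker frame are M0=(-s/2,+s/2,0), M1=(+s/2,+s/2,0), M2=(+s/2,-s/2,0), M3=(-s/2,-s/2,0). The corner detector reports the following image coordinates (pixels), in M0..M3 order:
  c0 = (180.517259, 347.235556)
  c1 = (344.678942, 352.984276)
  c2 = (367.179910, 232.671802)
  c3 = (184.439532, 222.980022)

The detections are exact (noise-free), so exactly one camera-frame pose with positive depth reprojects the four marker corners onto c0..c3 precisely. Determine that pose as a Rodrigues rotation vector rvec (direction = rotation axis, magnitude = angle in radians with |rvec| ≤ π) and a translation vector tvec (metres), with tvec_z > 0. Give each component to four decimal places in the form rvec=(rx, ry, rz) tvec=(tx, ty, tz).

Intrinsics K: fx=884.9, fy=799.8, cx=338.9, cy=233.4
Marker side s = 0.163 m; corners in marker frame (Z=0):
  M0 = (-0.0815, +0.0815, 0)
  M1 = (+0.0815, +0.0815, 0)
  M2 = (+0.0815, -0.0815, 0)
  M3 = (-0.0815, -0.0815, 0)
Detected image corners:
  c0 = (180.517259, 347.235556) px
  c1 = (344.678942, 352.984276) px
  c2 = (367.179910, 232.671802) px
  c3 = (184.439532, 222.980022) px
Planar DLT: solve 8×8 A·h = b for H (H[2,2]=1):
  H  [+1102.89431 +98.31652 +269.94346]
  H  [+91.66383 +943.36902 +292.35044]
  H  [+0.15559 +0.66898 +1.00000]
B = K⁻¹H; ‖b₁‖=1.198917, ‖b₂‖=1.198917; λ = 2/(‖b₁‖+‖b₂‖) = 0.834086, sign → tz>0 ⇒ λ=+0.834086
r₁ = λ·B[:,0] = (+0.98986,+0.05772,+0.12977); r₂ = λ·B[:,1] = (-0.12103,+0.82098,+0.55799)
r₃ = r₁×r₂ = (-0.07433,-0.56804,+0.81964); SVD([r₁ r₂ r₃]) → R = UVᵀ:
  R  [+0.98986 -0.12103 -0.07433]
  R  [+0.05772 +0.82098 -0.56804]
  R  [+0.12977 +0.55799 +0.81964]
t = (-0.06500, +0.06148, +0.83409) m
tr R = 2.630478; θ = arccos((tr R − 1)/2) = 0.617654 rad = 35.389°
axis k = ((R−Rᵀ)₃₂, (R−Rᵀ)₁₃, (R−Rᵀ)₂₁) / (2 sinθ) = (+0.972178, -0.176219, +0.154328)
rvec = θ·k = (+0.600470, -0.108843, +0.095321)

rvec=(0.6005, -0.1088, 0.0953) tvec=(-0.0650, 0.0615, 0.8341)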